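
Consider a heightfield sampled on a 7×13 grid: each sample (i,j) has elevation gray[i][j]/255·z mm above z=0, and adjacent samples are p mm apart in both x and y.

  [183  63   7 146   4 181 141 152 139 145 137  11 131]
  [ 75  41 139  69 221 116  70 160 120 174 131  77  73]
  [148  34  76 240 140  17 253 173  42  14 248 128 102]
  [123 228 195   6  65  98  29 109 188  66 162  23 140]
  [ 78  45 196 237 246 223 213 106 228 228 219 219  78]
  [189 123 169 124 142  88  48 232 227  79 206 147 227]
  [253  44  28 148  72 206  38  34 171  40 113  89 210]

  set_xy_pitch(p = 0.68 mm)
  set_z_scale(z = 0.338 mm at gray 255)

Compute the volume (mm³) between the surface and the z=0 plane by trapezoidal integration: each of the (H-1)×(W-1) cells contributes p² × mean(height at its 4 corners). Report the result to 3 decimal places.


height_mm = gray/255 × 0.338; cell vol = 0.68² × mean(4 corners)
unit = 0.68² × 0.338 / (4×255) = 0.000153227 mm³ per gray-sum
row 0: Σ corner-gray over 12 cells = 5350  → 0.8198
row 1: Σ corner-gray over 12 cells = 5764  → 0.8832
row 2: Σ corner-gray over 12 cells = 5581  → 0.8552
row 3: Σ corner-gray over 12 cells = 7077  → 1.0844
row 4: Σ corner-gray over 12 cells = 8062  → 1.2353
row 5: Σ corner-gray over 12 cells = 6015  → 0.9217
Σ rows: total corner-gray = 37849  → 5.7995 mm³

5.799


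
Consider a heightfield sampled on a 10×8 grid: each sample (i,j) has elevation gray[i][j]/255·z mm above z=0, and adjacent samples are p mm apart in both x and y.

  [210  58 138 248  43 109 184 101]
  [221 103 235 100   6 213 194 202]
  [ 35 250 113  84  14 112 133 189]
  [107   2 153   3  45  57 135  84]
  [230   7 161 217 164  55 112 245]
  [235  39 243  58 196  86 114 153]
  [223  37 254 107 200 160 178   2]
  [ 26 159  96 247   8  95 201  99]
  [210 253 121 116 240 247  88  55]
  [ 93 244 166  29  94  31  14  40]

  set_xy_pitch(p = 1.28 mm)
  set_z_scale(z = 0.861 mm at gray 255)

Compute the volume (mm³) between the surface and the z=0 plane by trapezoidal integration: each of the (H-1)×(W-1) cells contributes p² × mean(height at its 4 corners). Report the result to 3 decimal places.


height_mm = gray/255 × 0.861; cell vol = 1.28² × mean(4 corners)
unit = 1.28² × 0.861 / (4×255) = 0.001383 mm³ per gray-sum
row 0: Σ corner-gray over 7 cells = 3996  → 5.5265
row 1: Σ corner-gray over 7 cells = 3761  → 5.2015
row 2: Σ corner-gray over 7 cells = 2617  → 3.6193
row 3: Σ corner-gray over 7 cells = 2888  → 3.9941
row 4: Σ corner-gray over 7 cells = 3767  → 5.2098
row 5: Σ corner-gray over 7 cells = 3957  → 5.4725
row 6: Σ corner-gray over 7 cells = 3834  → 5.3024
row 7: Σ corner-gray over 7 cells = 4132  → 5.7146
row 8: Σ corner-gray over 7 cells = 3684  → 5.0950
Σ rows: total corner-gray = 32636  → 45.1357 mm³

45.136


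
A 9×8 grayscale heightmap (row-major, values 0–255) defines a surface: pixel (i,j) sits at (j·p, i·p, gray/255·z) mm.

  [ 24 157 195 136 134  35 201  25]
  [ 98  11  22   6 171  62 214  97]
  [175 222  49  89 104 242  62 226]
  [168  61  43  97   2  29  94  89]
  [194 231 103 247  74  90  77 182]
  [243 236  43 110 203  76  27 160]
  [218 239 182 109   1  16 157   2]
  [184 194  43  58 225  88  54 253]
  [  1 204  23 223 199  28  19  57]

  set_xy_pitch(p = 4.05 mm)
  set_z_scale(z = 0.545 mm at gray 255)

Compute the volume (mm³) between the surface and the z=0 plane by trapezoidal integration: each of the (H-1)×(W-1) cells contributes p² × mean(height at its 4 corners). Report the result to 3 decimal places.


height_mm = gray/255 × 0.545; cell vol = 4.05² × mean(4 corners)
unit = 4.05² × 0.545 / (4×255) = 0.00876408 mm³ per gray-sum
row 0: Σ corner-gray over 7 cells = 2932  → 25.6963
row 1: Σ corner-gray over 7 cells = 3104  → 27.2037
row 2: Σ corner-gray over 7 cells = 2846  → 24.9426
row 3: Σ corner-gray over 7 cells = 2929  → 25.6700
row 4: Σ corner-gray over 7 cells = 3813  → 33.4174
row 5: Σ corner-gray over 7 cells = 3421  → 29.9819
row 6: Σ corner-gray over 7 cells = 3389  → 29.7015
row 7: Σ corner-gray over 7 cells = 3211  → 28.1415
Σ rows: total corner-gray = 25645  → 224.7549 mm³

224.755


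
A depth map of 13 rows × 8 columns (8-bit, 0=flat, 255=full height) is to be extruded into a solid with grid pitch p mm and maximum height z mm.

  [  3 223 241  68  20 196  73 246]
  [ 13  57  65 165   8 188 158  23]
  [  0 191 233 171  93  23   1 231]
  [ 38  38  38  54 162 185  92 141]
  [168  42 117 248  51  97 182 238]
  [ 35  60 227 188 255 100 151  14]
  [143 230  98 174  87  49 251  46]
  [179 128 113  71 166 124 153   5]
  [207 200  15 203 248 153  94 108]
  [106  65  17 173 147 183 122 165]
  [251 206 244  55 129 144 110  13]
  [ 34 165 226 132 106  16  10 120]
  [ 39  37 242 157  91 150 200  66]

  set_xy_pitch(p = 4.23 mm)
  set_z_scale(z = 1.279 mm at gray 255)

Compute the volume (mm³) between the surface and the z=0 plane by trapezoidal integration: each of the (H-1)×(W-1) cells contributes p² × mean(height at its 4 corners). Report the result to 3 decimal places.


944.433

height_mm = gray/255 × 1.279; cell vol = 4.23² × mean(4 corners)
unit = 4.23² × 1.279 / (4×255) = 0.0224363 mm³ per gray-sum
row 0: Σ corner-gray over 7 cells = 3209  → 71.9981
row 1: Σ corner-gray over 7 cells = 2973  → 66.7031
row 2: Σ corner-gray over 7 cells = 2972  → 66.6807
row 3: Σ corner-gray over 7 cells = 3197  → 71.7288
row 4: Σ corner-gray over 7 cells = 3891  → 87.2996
row 5: Σ corner-gray over 7 cells = 3978  → 89.2516
row 6: Σ corner-gray over 7 cells = 3661  → 82.1393
row 7: Σ corner-gray over 7 cells = 3835  → 86.0432
row 8: Σ corner-gray over 7 cells = 3826  → 85.8413
row 9: Σ corner-gray over 7 cells = 3725  → 83.5752
row 10: Σ corner-gray over 7 cells = 3504  → 78.6168
row 11: Σ corner-gray over 7 cells = 3323  → 74.5558
Σ rows: total corner-gray = 42094  → 944.4333 mm³


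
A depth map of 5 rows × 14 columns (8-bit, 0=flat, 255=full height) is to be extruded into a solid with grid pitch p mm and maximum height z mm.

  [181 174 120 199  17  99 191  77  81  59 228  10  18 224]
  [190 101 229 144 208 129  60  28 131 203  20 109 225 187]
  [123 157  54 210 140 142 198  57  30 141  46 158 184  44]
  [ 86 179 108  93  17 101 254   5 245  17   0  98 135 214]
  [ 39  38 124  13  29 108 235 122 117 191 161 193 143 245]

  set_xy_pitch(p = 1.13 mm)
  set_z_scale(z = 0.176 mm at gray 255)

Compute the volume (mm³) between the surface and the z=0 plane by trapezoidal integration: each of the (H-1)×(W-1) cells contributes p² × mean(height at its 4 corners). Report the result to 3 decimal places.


height_mm = gray/255 × 0.176; cell vol = 1.13² × mean(4 corners)
unit = 1.13² × 0.176 / (4×255) = 0.000220328 mm³ per gray-sum
row 0: Σ corner-gray over 13 cells = 6502  → 1.4326
row 1: Σ corner-gray over 13 cells = 6752  → 1.4877
row 2: Σ corner-gray over 13 cells = 6005  → 1.3231
row 3: Σ corner-gray over 13 cells = 6036  → 1.3299
Σ rows: total corner-gray = 25295  → 5.5732 mm³

5.573


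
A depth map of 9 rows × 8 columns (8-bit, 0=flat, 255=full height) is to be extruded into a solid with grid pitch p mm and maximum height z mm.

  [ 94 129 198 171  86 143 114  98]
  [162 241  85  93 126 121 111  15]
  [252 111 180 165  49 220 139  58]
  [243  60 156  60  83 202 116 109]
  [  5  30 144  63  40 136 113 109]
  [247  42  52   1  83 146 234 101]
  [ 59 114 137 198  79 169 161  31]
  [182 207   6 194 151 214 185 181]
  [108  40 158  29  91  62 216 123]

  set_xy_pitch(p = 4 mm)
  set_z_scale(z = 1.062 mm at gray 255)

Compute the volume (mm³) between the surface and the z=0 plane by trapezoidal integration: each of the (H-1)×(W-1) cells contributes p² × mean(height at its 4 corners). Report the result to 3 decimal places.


461.000

height_mm = gray/255 × 1.062; cell vol = 4² × mean(4 corners)
unit = 4² × 1.062 / (4×255) = 0.0166588 mm³ per gray-sum
row 0: Σ corner-gray over 7 cells = 3605  → 60.0551
row 1: Σ corner-gray over 7 cells = 3769  → 62.7871
row 2: Σ corner-gray over 7 cells = 3744  → 62.3706
row 3: Σ corner-gray over 7 cells = 2872  → 47.8441
row 4: Σ corner-gray over 7 cells = 2630  → 43.8127
row 5: Σ corner-gray over 7 cells = 3270  → 54.4744
row 6: Σ corner-gray over 7 cells = 4083  → 68.0180
row 7: Σ corner-gray over 7 cells = 3700  → 61.6376
Σ rows: total corner-gray = 27673  → 460.9996 mm³


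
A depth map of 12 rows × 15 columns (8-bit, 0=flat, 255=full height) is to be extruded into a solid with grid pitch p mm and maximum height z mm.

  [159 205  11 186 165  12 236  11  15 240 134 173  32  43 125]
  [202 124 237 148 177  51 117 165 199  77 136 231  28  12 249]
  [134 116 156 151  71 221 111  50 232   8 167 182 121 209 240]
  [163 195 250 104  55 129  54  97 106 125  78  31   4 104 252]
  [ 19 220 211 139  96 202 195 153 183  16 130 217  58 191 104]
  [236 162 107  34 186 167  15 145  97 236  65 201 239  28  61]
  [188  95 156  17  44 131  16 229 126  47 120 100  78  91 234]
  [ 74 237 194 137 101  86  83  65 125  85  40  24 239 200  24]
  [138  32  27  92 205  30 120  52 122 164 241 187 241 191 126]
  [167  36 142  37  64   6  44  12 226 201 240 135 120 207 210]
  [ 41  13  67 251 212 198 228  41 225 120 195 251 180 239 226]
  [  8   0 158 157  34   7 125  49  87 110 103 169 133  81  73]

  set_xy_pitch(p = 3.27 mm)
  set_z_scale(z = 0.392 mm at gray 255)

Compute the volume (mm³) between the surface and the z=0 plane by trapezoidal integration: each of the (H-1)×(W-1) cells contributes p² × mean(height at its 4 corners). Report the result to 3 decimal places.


324.731

height_mm = gray/255 × 0.392; cell vol = 3.27² × mean(4 corners)
unit = 3.27² × 0.392 / (4×255) = 0.00410943 mm³ per gray-sum
row 0: Σ corner-gray over 14 cells = 7065  → 29.0331
row 1: Σ corner-gray over 14 cells = 7819  → 32.1316
row 2: Σ corner-gray over 14 cells = 7043  → 28.9427
row 3: Σ corner-gray over 14 cells = 7224  → 29.6865
row 4: Σ corner-gray over 14 cells = 7806  → 32.0782
row 5: Σ corner-gray over 14 cells = 6583  → 27.0524
row 6: Σ corner-gray over 14 cells = 6252  → 25.6921
row 7: Σ corner-gray over 14 cells = 7002  → 28.7742
row 8: Σ corner-gray over 14 cells = 6989  → 28.7208
row 9: Σ corner-gray over 14 cells = 8024  → 32.9741
row 10: Σ corner-gray over 14 cells = 7214  → 29.6454
Σ rows: total corner-gray = 79021  → 324.7311 mm³


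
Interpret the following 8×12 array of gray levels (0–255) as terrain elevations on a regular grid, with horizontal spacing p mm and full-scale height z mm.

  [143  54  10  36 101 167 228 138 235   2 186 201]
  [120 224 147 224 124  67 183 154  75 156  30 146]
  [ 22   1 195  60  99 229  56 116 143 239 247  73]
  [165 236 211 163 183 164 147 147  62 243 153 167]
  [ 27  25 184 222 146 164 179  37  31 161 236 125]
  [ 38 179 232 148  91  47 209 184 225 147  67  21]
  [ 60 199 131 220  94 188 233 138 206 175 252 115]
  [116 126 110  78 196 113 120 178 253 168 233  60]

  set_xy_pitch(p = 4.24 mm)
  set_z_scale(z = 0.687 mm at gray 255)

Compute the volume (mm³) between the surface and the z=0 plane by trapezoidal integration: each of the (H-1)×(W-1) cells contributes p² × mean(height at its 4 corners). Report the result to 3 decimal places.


545.534

height_mm = gray/255 × 0.687; cell vol = 4.24² × mean(4 corners)
unit = 4.24² × 0.687 / (4×255) = 0.0121084 mm³ per gray-sum
row 0: Σ corner-gray over 11 cells = 5692  → 68.9213
row 1: Σ corner-gray over 11 cells = 5899  → 71.4277
row 2: Σ corner-gray over 11 cells = 6615  → 80.0973
row 3: Σ corner-gray over 11 cells = 6672  → 80.7875
row 4: Σ corner-gray over 11 cells = 6039  → 73.1229
row 5: Σ corner-gray over 11 cells = 6964  → 84.3232
row 6: Σ corner-gray over 11 cells = 7173  → 86.8539
Σ rows: total corner-gray = 45054  → 545.5338 mm³


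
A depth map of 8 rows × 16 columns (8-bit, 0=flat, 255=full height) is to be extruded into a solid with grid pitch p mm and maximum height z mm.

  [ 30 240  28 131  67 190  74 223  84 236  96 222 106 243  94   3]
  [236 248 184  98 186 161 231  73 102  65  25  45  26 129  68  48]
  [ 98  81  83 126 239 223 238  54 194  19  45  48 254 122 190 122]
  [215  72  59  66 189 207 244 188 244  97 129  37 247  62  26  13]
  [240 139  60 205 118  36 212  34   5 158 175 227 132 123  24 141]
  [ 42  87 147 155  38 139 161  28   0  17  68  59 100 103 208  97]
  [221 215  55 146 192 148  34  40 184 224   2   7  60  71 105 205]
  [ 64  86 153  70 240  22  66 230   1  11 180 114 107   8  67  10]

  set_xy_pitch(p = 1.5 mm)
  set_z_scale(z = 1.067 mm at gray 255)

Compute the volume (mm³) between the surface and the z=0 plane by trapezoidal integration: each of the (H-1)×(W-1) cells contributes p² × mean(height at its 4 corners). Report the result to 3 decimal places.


116.980

height_mm = gray/255 × 1.067; cell vol = 1.5² × mean(4 corners)
unit = 1.5² × 1.067 / (4×255) = 0.00235368 mm³ per gray-sum
row 0: Σ corner-gray over 15 cells = 7667  → 18.0456
row 1: Σ corner-gray over 15 cells = 7618  → 17.9303
row 2: Σ corner-gray over 15 cells = 8014  → 18.8624
row 3: Σ corner-gray over 15 cells = 7639  → 17.9797
row 4: Σ corner-gray over 15 cells = 6436  → 15.1483
row 5: Σ corner-gray over 15 cells = 6151  → 14.4775
row 6: Σ corner-gray over 15 cells = 6176  → 14.5363
Σ rows: total corner-gray = 49701  → 116.9801 mm³


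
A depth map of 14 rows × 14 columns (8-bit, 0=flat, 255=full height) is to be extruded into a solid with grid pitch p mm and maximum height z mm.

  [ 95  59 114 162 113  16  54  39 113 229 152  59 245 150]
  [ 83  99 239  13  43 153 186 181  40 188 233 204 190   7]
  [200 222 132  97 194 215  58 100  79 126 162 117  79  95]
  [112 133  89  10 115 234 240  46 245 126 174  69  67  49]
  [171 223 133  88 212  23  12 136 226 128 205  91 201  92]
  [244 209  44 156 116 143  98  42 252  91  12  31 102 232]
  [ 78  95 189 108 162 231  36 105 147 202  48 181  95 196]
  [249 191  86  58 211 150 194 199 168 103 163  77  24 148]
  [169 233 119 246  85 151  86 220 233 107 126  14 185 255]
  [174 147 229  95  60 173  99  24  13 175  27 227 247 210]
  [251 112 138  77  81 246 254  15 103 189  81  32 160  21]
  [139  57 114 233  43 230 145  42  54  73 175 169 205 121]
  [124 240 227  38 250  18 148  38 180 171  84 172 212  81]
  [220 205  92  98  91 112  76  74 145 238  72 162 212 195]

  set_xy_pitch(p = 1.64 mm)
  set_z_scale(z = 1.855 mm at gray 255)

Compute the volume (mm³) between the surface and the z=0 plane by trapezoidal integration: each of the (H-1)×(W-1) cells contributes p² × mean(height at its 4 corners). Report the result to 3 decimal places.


442.249

height_mm = gray/255 × 1.855; cell vol = 1.64² × mean(4 corners)
unit = 1.64² × 1.855 / (4×255) = 0.00489138 mm³ per gray-sum
row 0: Σ corner-gray over 13 cells = 6583  → 32.2000
row 1: Σ corner-gray over 13 cells = 7085  → 34.6554
row 2: Σ corner-gray over 13 cells = 6714  → 32.8407
row 3: Σ corner-gray over 13 cells = 6876  → 33.6331
row 4: Σ corner-gray over 13 cells = 6687  → 32.7087
row 5: Σ corner-gray over 13 cells = 6540  → 31.9896
row 6: Σ corner-gray over 13 cells = 7117  → 34.8120
row 7: Σ corner-gray over 13 cells = 7679  → 37.5609
row 8: Σ corner-gray over 13 cells = 7450  → 36.4408
row 9: Σ corner-gray over 13 cells = 6664  → 32.5962
row 10: Σ corner-gray over 13 cells = 6588  → 32.2244
row 11: Σ corner-gray over 13 cells = 7101  → 34.7337
row 12: Σ corner-gray over 13 cells = 7330  → 35.8538
Σ rows: total corner-gray = 90414  → 442.2493 mm³


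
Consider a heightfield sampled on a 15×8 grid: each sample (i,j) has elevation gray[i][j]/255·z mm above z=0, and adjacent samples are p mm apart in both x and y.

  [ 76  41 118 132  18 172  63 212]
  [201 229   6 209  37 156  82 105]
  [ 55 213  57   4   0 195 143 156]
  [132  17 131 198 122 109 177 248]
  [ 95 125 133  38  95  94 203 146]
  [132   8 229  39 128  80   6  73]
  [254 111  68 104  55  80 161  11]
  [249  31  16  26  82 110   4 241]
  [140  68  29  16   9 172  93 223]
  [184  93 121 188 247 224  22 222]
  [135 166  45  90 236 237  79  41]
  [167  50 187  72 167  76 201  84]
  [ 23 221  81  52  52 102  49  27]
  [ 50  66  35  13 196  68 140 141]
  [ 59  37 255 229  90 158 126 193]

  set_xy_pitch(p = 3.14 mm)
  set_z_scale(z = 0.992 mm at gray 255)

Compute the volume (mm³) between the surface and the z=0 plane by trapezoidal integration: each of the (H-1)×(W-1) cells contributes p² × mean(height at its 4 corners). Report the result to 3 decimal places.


height_mm = gray/255 × 0.992; cell vol = 3.14² × mean(4 corners)
unit = 3.14² × 0.992 / (4×255) = 0.00958894 mm³ per gray-sum
row 0: Σ corner-gray over 7 cells = 3120  → 29.9175
row 1: Σ corner-gray over 7 cells = 3179  → 30.4833
row 2: Σ corner-gray over 7 cells = 3323  → 31.8641
row 3: Σ corner-gray over 7 cells = 3505  → 33.6092
row 4: Σ corner-gray over 7 cells = 2802  → 26.8682
row 5: Σ corner-gray over 7 cells = 2608  → 25.0080
row 6: Σ corner-gray over 7 cells = 2451  → 23.5025
row 7: Σ corner-gray over 7 cells = 2165  → 20.7601
row 8: Σ corner-gray over 7 cells = 3333  → 31.9600
row 9: Σ corner-gray over 7 cells = 4078  → 39.1037
row 10: Σ corner-gray over 7 cells = 3639  → 34.8942
row 11: Σ corner-gray over 7 cells = 2921  → 28.0093
row 12: Σ corner-gray over 7 cells = 2391  → 22.9272
row 13: Σ corner-gray over 7 cells = 3269  → 31.3463
Σ rows: total corner-gray = 42784  → 410.2534 mm³

410.253


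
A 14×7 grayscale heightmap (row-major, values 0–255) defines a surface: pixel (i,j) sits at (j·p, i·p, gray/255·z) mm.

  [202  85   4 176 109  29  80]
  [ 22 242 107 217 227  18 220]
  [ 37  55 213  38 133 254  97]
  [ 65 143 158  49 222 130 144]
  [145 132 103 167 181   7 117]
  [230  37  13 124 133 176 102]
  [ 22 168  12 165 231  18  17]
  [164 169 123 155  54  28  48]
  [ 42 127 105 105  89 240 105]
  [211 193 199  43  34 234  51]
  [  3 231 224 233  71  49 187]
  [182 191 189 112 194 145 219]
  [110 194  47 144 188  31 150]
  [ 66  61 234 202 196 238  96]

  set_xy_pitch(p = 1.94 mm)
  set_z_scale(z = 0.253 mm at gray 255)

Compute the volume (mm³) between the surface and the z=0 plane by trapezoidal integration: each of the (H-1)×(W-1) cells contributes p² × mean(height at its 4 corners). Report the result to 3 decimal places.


37.852

height_mm = gray/255 × 0.253; cell vol = 1.94² × mean(4 corners)
unit = 1.94² × 0.253 / (4×255) = 0.00093352 mm³ per gray-sum
row 0: Σ corner-gray over 6 cells = 2952  → 2.7558
row 1: Σ corner-gray over 6 cells = 3384  → 3.1590
row 2: Σ corner-gray over 6 cells = 3133  → 2.9247
row 3: Σ corner-gray over 6 cells = 3055  → 2.8519
row 4: Σ corner-gray over 6 cells = 2740  → 2.5578
row 5: Σ corner-gray over 6 cells = 2525  → 2.3571
row 6: Σ corner-gray over 6 cells = 2497  → 2.3310
row 7: Σ corner-gray over 6 cells = 2749  → 2.5662
row 8: Σ corner-gray over 6 cells = 3147  → 2.9378
row 9: Σ corner-gray over 6 cells = 3474  → 3.2430
row 10: Σ corner-gray over 6 cells = 3869  → 3.6118
row 11: Σ corner-gray over 6 cells = 3531  → 3.2963
row 12: Σ corner-gray over 6 cells = 3492  → 3.2599
Σ rows: total corner-gray = 40548  → 37.8524 mm³


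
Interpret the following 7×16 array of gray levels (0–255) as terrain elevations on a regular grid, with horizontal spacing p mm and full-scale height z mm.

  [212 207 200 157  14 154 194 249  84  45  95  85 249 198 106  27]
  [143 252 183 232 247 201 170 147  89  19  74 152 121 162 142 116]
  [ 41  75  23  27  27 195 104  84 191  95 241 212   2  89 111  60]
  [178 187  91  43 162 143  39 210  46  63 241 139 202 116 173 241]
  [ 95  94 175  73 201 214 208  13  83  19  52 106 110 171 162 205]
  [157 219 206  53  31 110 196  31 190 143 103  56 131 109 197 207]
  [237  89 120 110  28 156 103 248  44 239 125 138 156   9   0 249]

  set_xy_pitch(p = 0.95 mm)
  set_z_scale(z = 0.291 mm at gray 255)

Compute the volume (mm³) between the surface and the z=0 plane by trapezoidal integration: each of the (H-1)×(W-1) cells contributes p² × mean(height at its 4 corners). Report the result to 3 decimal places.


12.031

height_mm = gray/255 × 0.291; cell vol = 0.95² × mean(4 corners)
unit = 0.95² × 0.291 / (4×255) = 0.000257478 mm³ per gray-sum
row 0: Σ corner-gray over 15 cells = 8954  → 2.3055
row 1: Σ corner-gray over 15 cells = 7694  → 1.9810
row 2: Σ corner-gray over 15 cells = 7182  → 1.8492
row 3: Σ corner-gray over 15 cells = 7791  → 2.0060
row 4: Σ corner-gray over 15 cells = 7576  → 1.9507
row 5: Σ corner-gray over 15 cells = 7530  → 1.9388
Σ rows: total corner-gray = 46727  → 12.0312 mm³


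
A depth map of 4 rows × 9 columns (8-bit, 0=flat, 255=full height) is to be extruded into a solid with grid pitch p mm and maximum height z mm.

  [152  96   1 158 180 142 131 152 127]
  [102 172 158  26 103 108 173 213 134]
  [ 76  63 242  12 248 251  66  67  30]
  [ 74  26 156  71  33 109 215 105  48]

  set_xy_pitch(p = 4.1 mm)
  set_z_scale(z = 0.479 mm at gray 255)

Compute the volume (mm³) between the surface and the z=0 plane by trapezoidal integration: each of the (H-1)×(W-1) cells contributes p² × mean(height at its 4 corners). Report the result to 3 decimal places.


93.490

height_mm = gray/255 × 0.479; cell vol = 4.1² × mean(4 corners)
unit = 4.1² × 0.479 / (4×255) = 0.00789411 mm³ per gray-sum
row 0: Σ corner-gray over 8 cells = 4141  → 32.6895
row 1: Σ corner-gray over 8 cells = 4146  → 32.7290
row 2: Σ corner-gray over 8 cells = 3556  → 28.0714
Σ rows: total corner-gray = 11843  → 93.4899 mm³


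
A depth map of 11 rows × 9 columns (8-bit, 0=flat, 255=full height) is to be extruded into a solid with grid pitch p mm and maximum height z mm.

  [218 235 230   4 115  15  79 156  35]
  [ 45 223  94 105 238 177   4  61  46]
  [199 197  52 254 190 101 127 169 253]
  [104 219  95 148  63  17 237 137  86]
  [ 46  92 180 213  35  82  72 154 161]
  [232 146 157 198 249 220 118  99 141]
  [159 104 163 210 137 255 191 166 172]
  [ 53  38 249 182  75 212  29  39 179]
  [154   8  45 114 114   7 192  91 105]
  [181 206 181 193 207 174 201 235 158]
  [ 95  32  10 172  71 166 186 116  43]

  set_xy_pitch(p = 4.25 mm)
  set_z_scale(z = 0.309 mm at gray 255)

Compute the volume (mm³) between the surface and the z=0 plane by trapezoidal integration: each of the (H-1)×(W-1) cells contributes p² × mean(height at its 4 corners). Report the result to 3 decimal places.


height_mm = gray/255 × 0.309; cell vol = 4.25² × mean(4 corners)
unit = 4.25² × 0.309 / (4×255) = 0.00547188 mm³ per gray-sum
row 0: Σ corner-gray over 8 cells = 3816  → 20.8807
row 1: Σ corner-gray over 8 cells = 4527  → 24.7712
row 2: Σ corner-gray over 8 cells = 4654  → 25.4661
row 3: Σ corner-gray over 8 cells = 3885  → 21.2582
row 4: Σ corner-gray over 8 cells = 4610  → 25.2253
row 5: Σ corner-gray over 8 cells = 5530  → 30.2595
row 6: Σ corner-gray over 8 cells = 4663  → 25.5154
row 7: Σ corner-gray over 8 cells = 3281  → 17.9532
row 8: Σ corner-gray over 8 cells = 4534  → 24.8095
row 9: Σ corner-gray over 8 cells = 4777  → 26.1391
Σ rows: total corner-gray = 44277  → 242.2782 mm³

242.278


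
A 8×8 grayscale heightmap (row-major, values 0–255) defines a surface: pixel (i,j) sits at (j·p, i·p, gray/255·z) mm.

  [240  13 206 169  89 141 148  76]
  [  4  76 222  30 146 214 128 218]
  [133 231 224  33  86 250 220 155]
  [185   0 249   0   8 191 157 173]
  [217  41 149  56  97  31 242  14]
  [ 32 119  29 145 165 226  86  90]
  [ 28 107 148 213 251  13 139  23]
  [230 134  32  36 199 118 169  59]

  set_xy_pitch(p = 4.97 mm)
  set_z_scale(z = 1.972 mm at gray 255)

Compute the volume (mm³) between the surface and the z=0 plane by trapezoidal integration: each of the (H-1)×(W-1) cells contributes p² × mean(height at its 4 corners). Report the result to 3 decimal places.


1191.250

height_mm = gray/255 × 1.972; cell vol = 4.97² × mean(4 corners)
unit = 4.97² × 1.972 / (4×255) = 0.0477551 mm³ per gray-sum
row 0: Σ corner-gray over 7 cells = 3702  → 176.7893
row 1: Σ corner-gray over 7 cells = 4230  → 202.0040
row 2: Σ corner-gray over 7 cells = 3944  → 188.3460
row 3: Σ corner-gray over 7 cells = 3031  → 144.7456
row 4: Σ corner-gray over 7 cells = 3125  → 149.2346
row 5: Σ corner-gray over 7 cells = 3455  → 164.9938
row 6: Σ corner-gray over 7 cells = 3458  → 165.1370
Σ rows: total corner-gray = 24945  → 1191.2503 mm³


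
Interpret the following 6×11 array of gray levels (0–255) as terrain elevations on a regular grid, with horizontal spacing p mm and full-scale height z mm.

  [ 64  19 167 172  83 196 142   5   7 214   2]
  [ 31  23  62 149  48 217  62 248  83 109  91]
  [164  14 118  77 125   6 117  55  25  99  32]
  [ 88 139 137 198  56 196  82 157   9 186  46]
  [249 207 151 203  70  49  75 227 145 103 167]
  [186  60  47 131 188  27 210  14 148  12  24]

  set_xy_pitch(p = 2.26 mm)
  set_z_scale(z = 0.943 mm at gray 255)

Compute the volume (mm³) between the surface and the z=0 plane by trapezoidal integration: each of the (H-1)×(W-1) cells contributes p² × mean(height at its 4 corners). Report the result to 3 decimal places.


102.959

height_mm = gray/255 × 0.943; cell vol = 2.26² × mean(4 corners)
unit = 2.26² × 0.943 / (4×255) = 0.00472203 mm³ per gray-sum
row 0: Σ corner-gray over 10 cells = 4200  → 19.8325
row 1: Σ corner-gray over 10 cells = 3592  → 16.9615
row 2: Σ corner-gray over 10 cells = 3922  → 18.5198
row 3: Σ corner-gray over 10 cells = 5330  → 25.1684
row 4: Σ corner-gray over 10 cells = 4760  → 22.4768
Σ rows: total corner-gray = 21804  → 102.9591 mm³


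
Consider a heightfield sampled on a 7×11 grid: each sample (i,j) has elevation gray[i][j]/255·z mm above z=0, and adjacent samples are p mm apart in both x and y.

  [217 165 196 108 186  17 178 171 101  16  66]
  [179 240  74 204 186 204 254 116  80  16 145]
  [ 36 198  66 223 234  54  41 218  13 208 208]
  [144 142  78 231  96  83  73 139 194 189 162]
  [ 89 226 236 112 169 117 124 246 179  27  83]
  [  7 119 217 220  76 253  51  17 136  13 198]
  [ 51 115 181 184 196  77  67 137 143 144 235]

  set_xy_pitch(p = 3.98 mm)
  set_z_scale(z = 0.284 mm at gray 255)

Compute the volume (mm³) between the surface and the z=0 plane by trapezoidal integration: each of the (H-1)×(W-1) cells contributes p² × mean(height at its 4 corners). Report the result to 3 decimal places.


height_mm = gray/255 × 0.284; cell vol = 3.98² × mean(4 corners)
unit = 3.98² × 0.284 / (4×255) = 0.00441046 mm³ per gray-sum
row 0: Σ corner-gray over 10 cells = 5631  → 24.8353
row 1: Σ corner-gray over 10 cells = 5826  → 25.6954
row 2: Σ corner-gray over 10 cells = 5510  → 24.3017
row 3: Σ corner-gray over 10 cells = 5800  → 25.5807
row 4: Σ corner-gray over 10 cells = 5453  → 24.0503
row 5: Σ corner-gray over 10 cells = 5183  → 22.8594
Σ rows: total corner-gray = 33403  → 147.3227 mm³

147.323


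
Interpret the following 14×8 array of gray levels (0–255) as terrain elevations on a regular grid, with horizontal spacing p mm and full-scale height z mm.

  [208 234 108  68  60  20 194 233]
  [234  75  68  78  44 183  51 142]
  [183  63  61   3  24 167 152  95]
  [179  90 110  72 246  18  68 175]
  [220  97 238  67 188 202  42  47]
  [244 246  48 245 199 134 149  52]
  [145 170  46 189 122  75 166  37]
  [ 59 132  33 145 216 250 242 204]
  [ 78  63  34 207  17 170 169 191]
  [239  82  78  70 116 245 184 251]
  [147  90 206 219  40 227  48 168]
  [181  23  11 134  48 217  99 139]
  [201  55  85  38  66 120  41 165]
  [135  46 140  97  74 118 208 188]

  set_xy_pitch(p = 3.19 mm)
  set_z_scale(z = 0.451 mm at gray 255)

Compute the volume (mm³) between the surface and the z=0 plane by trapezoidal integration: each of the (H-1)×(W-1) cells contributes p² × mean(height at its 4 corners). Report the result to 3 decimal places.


201.188

height_mm = gray/255 × 0.451; cell vol = 3.19² × mean(4 corners)
unit = 3.19² × 0.451 / (4×255) = 0.00449943 mm³ per gray-sum
row 0: Σ corner-gray over 7 cells = 3183  → 14.3217
row 1: Σ corner-gray over 7 cells = 2592  → 11.6625
row 2: Σ corner-gray over 7 cells = 2780  → 12.5084
row 3: Σ corner-gray over 7 cells = 3497  → 15.7345
row 4: Σ corner-gray over 7 cells = 4273  → 19.2261
row 5: Σ corner-gray over 7 cells = 4056  → 18.2497
row 6: Σ corner-gray over 7 cells = 4017  → 18.0742
row 7: Σ corner-gray over 7 cells = 3888  → 17.4938
row 8: Σ corner-gray over 7 cells = 3629  → 16.3284
row 9: Σ corner-gray over 7 cells = 4015  → 18.0652
row 10: Σ corner-gray over 7 cells = 3359  → 15.1136
row 11: Σ corner-gray over 7 cells = 2560  → 11.5185
row 12: Σ corner-gray over 7 cells = 2865  → 12.8909
Σ rows: total corner-gray = 44714  → 201.1876 mm³


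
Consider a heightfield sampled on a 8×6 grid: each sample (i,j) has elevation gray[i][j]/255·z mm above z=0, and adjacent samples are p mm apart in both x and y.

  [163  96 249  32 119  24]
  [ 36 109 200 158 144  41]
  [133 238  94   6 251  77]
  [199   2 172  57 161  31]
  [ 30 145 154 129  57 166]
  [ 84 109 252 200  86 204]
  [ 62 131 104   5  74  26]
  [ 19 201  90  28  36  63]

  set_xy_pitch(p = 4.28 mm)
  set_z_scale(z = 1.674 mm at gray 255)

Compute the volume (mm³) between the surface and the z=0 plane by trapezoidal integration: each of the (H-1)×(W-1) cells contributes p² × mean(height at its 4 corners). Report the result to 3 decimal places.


height_mm = gray/255 × 1.674; cell vol = 4.28² × mean(4 corners)
unit = 4.28² × 1.674 / (4×255) = 0.0300637 mm³ per gray-sum
row 0: Σ corner-gray over 5 cells = 2478  → 74.4979
row 1: Σ corner-gray over 5 cells = 2687  → 80.7812
row 2: Σ corner-gray over 5 cells = 2402  → 72.2131
row 3: Σ corner-gray over 5 cells = 2180  → 65.5389
row 4: Σ corner-gray over 5 cells = 2748  → 82.6151
row 5: Σ corner-gray over 5 cells = 2298  → 69.0864
row 6: Σ corner-gray over 5 cells = 1508  → 45.3361
Σ rows: total corner-gray = 16301  → 490.0688 mm³

490.069


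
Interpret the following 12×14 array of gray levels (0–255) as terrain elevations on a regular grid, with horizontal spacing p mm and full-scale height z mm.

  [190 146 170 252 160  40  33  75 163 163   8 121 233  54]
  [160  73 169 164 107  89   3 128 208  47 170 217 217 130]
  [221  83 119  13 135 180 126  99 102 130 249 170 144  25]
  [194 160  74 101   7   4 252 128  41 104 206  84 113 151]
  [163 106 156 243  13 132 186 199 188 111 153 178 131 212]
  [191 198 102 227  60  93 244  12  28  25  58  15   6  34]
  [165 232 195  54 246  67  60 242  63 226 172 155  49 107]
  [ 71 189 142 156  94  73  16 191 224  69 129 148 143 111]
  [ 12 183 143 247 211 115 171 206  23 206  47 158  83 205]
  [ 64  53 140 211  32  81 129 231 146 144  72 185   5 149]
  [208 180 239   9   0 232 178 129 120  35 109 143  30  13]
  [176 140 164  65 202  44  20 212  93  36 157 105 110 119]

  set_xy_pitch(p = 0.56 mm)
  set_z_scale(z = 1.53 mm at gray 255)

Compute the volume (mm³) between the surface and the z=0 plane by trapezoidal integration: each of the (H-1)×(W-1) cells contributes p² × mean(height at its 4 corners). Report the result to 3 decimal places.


height_mm = gray/255 × 1.53; cell vol = 0.56² × mean(4 corners)
unit = 0.56² × 1.53 / (4×255) = 0.0004704 mm³ per gray-sum
row 0: Σ corner-gray over 13 cells = 6846  → 3.2204
row 1: Σ corner-gray over 13 cells = 6820  → 3.2081
row 2: Σ corner-gray over 13 cells = 6239  → 2.9348
row 3: Σ corner-gray over 13 cells = 6860  → 3.2269
row 4: Σ corner-gray over 13 cells = 6328  → 2.9767
row 5: Σ corner-gray over 13 cells = 6155  → 2.8953
row 6: Σ corner-gray over 13 cells = 7124  → 3.3511
row 7: Σ corner-gray over 13 cells = 7133  → 3.3554
row 8: Σ corner-gray over 13 cells = 6874  → 3.2335
row 9: Σ corner-gray over 13 cells = 6100  → 2.8694
row 10: Σ corner-gray over 13 cells = 6020  → 2.8318
Σ rows: total corner-gray = 72499  → 34.1035 mm³

34.104


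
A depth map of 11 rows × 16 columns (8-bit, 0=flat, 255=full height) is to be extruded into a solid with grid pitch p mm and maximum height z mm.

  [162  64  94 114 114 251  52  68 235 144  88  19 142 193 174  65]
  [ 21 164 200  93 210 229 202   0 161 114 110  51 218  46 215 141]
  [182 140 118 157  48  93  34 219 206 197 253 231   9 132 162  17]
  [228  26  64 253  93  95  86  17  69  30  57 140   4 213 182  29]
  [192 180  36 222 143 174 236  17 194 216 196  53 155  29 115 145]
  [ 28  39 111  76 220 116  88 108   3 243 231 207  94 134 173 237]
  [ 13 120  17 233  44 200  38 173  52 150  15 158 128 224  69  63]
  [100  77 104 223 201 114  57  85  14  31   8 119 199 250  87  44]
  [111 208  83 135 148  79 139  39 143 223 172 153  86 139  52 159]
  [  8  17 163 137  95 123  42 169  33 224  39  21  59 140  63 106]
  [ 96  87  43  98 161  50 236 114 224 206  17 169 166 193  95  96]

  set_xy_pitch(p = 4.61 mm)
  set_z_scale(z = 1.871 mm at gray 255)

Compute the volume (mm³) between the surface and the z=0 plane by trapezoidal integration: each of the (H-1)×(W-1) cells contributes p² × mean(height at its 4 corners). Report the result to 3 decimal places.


height_mm = gray/255 × 1.871; cell vol = 4.61² × mean(4 corners)
unit = 4.61² × 1.871 / (4×255) = 0.038983 mm³ per gray-sum
row 0: Σ corner-gray over 15 cells = 7919  → 308.7065
row 1: Σ corner-gray over 15 cells = 8385  → 326.8726
row 2: Σ corner-gray over 15 cells = 7112  → 277.2472
row 3: Σ corner-gray over 15 cells = 7184  → 280.0540
row 4: Σ corner-gray over 15 cells = 8220  → 320.4404
row 5: Σ corner-gray over 15 cells = 7269  → 283.3676
row 6: Σ corner-gray over 15 cells = 6600  → 257.2879
row 7: Σ corner-gray over 15 cells = 7150  → 278.7286
row 8: Σ corner-gray over 15 cells = 6632  → 258.5354
row 9: Σ corner-gray over 15 cells = 6674  → 260.1727
Σ rows: total corner-gray = 73145  → 2851.4129 mm³

2851.413


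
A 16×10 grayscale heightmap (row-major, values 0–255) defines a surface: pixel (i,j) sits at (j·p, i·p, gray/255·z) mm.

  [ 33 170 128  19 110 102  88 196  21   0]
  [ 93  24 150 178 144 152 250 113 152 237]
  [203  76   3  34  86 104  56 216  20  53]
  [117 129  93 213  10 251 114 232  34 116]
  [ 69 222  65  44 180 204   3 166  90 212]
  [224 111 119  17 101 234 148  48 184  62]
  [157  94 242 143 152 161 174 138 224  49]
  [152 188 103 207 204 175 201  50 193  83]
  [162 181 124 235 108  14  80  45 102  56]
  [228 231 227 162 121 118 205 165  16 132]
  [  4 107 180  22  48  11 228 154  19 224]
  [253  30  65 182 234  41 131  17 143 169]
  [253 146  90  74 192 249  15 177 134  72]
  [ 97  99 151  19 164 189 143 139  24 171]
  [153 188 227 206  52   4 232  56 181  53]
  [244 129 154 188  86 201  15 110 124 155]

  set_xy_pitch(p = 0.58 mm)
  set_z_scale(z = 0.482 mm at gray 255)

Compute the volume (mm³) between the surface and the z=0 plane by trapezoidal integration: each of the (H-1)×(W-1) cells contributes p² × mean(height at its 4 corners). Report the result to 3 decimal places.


height_mm = gray/255 × 0.482; cell vol = 0.58² × mean(4 corners)
unit = 0.58² × 0.482 / (4×255) = 0.000158965 mm³ per gray-sum
row 0: Σ corner-gray over 9 cells = 4357  → 0.6926
row 1: Σ corner-gray over 9 cells = 4102  → 0.6521
row 2: Σ corner-gray over 9 cells = 3831  → 0.6090
row 3: Σ corner-gray over 9 cells = 4614  → 0.7335
row 4: Σ corner-gray over 9 cells = 4439  → 0.7056
row 5: Σ corner-gray over 9 cells = 5072  → 0.8063
row 6: Σ corner-gray over 9 cells = 5739  → 0.9123
row 7: Σ corner-gray over 9 cells = 4873  → 0.7746
row 8: Σ corner-gray over 9 cells = 4846  → 0.7703
row 9: Σ corner-gray over 9 cells = 4616  → 0.7338
row 10: Σ corner-gray over 9 cells = 3874  → 0.6158
row 11: Σ corner-gray over 9 cells = 4587  → 0.7292
row 12: Σ corner-gray over 9 cells = 4603  → 0.7317
row 13: Σ corner-gray over 9 cells = 4622  → 0.7347
row 14: Σ corner-gray over 9 cells = 4911  → 0.7807
Σ rows: total corner-gray = 69086  → 10.9823 mm³

10.982


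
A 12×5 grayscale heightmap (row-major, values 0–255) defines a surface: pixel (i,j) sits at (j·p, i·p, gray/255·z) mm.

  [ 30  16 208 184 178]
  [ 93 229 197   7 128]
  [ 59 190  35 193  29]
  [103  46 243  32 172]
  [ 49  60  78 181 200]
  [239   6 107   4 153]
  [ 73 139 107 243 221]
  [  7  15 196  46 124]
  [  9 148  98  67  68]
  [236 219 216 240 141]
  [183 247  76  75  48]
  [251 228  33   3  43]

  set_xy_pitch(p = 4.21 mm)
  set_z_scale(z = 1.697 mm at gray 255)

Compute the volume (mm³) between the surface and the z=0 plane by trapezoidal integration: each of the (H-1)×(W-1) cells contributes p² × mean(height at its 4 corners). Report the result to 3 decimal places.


633.285

height_mm = gray/255 × 1.697; cell vol = 4.21² × mean(4 corners)
unit = 4.21² × 1.697 / (4×255) = 0.029488 mm³ per gray-sum
row 0: Σ corner-gray over 4 cells = 2111  → 62.2492
row 1: Σ corner-gray over 4 cells = 2011  → 59.3004
row 2: Σ corner-gray over 4 cells = 1841  → 54.2875
row 3: Σ corner-gray over 4 cells = 1804  → 53.1964
row 4: Σ corner-gray over 4 cells = 1513  → 44.6154
row 5: Σ corner-gray over 4 cells = 1898  → 55.9683
row 6: Σ corner-gray over 4 cells = 1917  → 56.5286
row 7: Σ corner-gray over 4 cells = 1348  → 39.7499
row 8: Σ corner-gray over 4 cells = 2430  → 71.6559
row 9: Σ corner-gray over 4 cells = 2754  → 81.2101
row 10: Σ corner-gray over 4 cells = 1849  → 54.5234
Σ rows: total corner-gray = 21476  → 633.2851 mm³


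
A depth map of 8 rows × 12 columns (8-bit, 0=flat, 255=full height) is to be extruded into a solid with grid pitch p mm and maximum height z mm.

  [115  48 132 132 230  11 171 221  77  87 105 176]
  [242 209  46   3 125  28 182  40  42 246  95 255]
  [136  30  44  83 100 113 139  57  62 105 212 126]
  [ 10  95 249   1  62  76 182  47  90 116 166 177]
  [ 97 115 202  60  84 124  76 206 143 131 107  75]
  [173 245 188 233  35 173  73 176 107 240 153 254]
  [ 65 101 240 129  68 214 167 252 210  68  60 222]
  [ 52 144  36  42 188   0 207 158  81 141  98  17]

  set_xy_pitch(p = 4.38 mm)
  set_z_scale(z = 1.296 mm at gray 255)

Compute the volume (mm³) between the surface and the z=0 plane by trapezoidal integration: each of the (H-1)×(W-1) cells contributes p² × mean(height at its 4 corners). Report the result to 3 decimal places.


height_mm = gray/255 × 1.296; cell vol = 4.38² × mean(4 corners)
unit = 4.38² × 1.296 / (4×255) = 0.0243755 mm³ per gray-sum
row 0: Σ corner-gray over 11 cells = 5248  → 127.9225
row 1: Σ corner-gray over 11 cells = 4681  → 114.1016
row 2: Σ corner-gray over 11 cells = 4507  → 109.8603
row 3: Σ corner-gray over 11 cells = 5023  → 122.4380
row 4: Σ corner-gray over 11 cells = 6341  → 154.5649
row 5: Σ corner-gray over 11 cells = 6978  → 170.0921
row 6: Σ corner-gray over 11 cells = 5564  → 135.6251
Σ rows: total corner-gray = 38342  → 934.6044 mm³

934.604


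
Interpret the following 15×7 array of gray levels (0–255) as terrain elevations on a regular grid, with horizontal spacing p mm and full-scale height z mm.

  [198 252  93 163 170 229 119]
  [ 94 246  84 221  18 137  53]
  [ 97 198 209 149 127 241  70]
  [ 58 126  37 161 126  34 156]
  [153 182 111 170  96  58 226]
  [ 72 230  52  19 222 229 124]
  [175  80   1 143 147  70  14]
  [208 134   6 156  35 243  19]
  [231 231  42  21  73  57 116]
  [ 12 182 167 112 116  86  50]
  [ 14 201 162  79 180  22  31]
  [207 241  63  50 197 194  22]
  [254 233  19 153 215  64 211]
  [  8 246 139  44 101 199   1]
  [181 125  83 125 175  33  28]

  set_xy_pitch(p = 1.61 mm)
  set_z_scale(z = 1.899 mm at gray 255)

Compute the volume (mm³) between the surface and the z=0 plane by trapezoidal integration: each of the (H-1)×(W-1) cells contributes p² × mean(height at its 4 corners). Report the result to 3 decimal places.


height_mm = gray/255 × 1.899; cell vol = 1.61² × mean(4 corners)
unit = 1.61² × 1.899 / (4×255) = 0.00482588 mm³ per gray-sum
row 0: Σ corner-gray over 6 cells = 3690  → 17.8075
row 1: Σ corner-gray over 6 cells = 3574  → 17.2477
row 2: Σ corner-gray over 6 cells = 3197  → 15.4283
row 3: Σ corner-gray over 6 cells = 2795  → 13.4883
row 4: Σ corner-gray over 6 cells = 3313  → 15.9881
row 5: Σ corner-gray over 6 cells = 2771  → 13.3725
row 6: Σ corner-gray over 6 cells = 2446  → 11.8041
row 7: Σ corner-gray over 6 cells = 2570  → 12.4025
row 8: Σ corner-gray over 6 cells = 2583  → 12.4652
row 9: Σ corner-gray over 6 cells = 2721  → 13.1312
row 10: Σ corner-gray over 6 cells = 3052  → 14.7286
row 11: Σ corner-gray over 6 cells = 3552  → 17.1415
row 12: Σ corner-gray over 6 cells = 3300  → 15.9254
row 13: Σ corner-gray over 6 cells = 2758  → 13.3098
Σ rows: total corner-gray = 42322  → 204.2409 mm³

204.241
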